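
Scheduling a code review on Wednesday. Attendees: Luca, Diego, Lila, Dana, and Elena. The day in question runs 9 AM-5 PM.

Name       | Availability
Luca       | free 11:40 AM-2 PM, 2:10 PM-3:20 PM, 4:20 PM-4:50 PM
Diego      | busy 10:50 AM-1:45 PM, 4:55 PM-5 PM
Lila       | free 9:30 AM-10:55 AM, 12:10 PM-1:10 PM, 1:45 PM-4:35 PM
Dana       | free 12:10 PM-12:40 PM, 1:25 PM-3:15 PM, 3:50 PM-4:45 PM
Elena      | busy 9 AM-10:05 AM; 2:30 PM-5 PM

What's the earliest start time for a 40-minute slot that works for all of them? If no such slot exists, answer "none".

none

Luca free: 11:40-14:00, 14:10-15:20, 16:20-16:50.
Diego free: 09:00-10:50, 13:45-16:55 (invert busy blocks within the working day).
Lila free: 09:30-10:55, 12:10-13:10, 13:45-16:35.
Dana free: 12:10-12:40, 13:25-15:15, 15:50-16:45.
Elena free: 10:05-14:30 (invert busy blocks within the working day).
Luca ∩ Diego: 13:45-14:00, 14:10-15:20, 16:20-16:50.
Luca ∩ Diego ∩ Lila: 13:45-14:00, 14:10-15:20, 16:20-16:35.
Luca ∩ Diego ∩ Lila ∩ Dana: 13:45-14:00, 14:10-15:15, 16:20-16:35.
Luca ∩ Diego ∩ Lila ∩ Dana ∩ Elena: 13:45-14:00, 14:10-14:30.
No common window is at least 40 minutes long.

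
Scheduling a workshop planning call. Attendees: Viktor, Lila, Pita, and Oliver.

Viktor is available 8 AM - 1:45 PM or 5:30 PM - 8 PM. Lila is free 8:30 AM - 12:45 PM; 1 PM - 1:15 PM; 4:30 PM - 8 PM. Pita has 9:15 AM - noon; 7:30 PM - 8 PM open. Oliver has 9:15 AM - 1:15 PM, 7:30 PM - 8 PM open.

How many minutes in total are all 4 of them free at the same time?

195

Viktor ∩ Lila: 08:30-12:45, 13:00-13:15, 17:30-20:00.
Viktor ∩ Lila ∩ Pita: 09:15-12:00, 19:30-20:00.
Viktor ∩ Lila ∩ Pita ∩ Oliver: 09:15-12:00, 19:30-20:00.
Those are the intersection windows.
Summing the common windows: 165 + 30 = 195 minutes.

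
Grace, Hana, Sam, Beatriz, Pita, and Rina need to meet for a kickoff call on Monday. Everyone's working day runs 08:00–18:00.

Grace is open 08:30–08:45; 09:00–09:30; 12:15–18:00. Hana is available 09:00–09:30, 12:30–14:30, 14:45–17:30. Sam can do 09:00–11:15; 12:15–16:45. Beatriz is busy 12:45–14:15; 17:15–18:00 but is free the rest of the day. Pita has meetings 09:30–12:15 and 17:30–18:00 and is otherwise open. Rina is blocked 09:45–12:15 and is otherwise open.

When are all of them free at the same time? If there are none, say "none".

Grace free: 08:30-08:45, 09:00-09:30, 12:15-18:00.
Hana free: 09:00-09:30, 12:30-14:30, 14:45-17:30.
Sam free: 09:00-11:15, 12:15-16:45.
Beatriz free: 08:00-12:45, 14:15-17:15 (invert busy blocks within the working day).
Pita free: 08:00-09:30, 12:15-17:30 (invert busy blocks within the working day).
Rina free: 08:00-09:45, 12:15-18:00 (invert busy blocks within the working day).
Grace ∩ Hana: 09:00-09:30, 12:30-14:30, 14:45-17:30.
Grace ∩ Hana ∩ Sam: 09:00-09:30, 12:30-14:30, 14:45-16:45.
Grace ∩ Hana ∩ Sam ∩ Beatriz: 09:00-09:30, 12:30-12:45, 14:15-14:30, 14:45-16:45.
Grace ∩ Hana ∩ Sam ∩ Beatriz ∩ Pita: 09:00-09:30, 12:30-12:45, 14:15-14:30, 14:45-16:45.
Grace ∩ Hana ∩ Sam ∩ Beatriz ∩ Pita ∩ Rina: 09:00-09:30, 12:30-12:45, 14:15-14:30, 14:45-16:45.

09:00-09:30, 12:30-12:45, 14:15-14:30, 14:45-16:45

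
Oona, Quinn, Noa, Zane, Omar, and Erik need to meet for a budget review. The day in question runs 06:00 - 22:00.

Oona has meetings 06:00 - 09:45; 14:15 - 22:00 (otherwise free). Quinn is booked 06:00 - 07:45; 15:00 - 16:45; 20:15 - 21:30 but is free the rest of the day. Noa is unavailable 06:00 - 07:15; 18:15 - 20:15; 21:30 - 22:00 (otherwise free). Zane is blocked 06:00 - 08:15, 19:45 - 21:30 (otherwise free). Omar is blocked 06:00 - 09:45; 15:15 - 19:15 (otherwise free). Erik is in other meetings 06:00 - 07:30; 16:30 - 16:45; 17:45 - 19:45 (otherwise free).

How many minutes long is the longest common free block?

Oona free: 09:45-14:15 (invert busy blocks within the working day).
Quinn free: 07:45-15:00, 16:45-20:15, 21:30-22:00 (invert busy blocks within the working day).
Noa free: 07:15-18:15, 20:15-21:30 (invert busy blocks within the working day).
Zane free: 08:15-19:45, 21:30-22:00 (invert busy blocks within the working day).
Omar free: 09:45-15:15, 19:15-22:00 (invert busy blocks within the working day).
Erik free: 07:30-16:30, 16:45-17:45, 19:45-22:00 (invert busy blocks within the working day).
Oona ∩ Quinn: 09:45-14:15.
Oona ∩ Quinn ∩ Noa: 09:45-14:15.
Oona ∩ Quinn ∩ Noa ∩ Zane: 09:45-14:15.
Oona ∩ Quinn ∩ Noa ∩ Zane ∩ Omar: 09:45-14:15.
Oona ∩ Quinn ∩ Noa ∩ Zane ∩ Omar ∩ Erik: 09:45-14:15.
The longest is 09:45-14:15 at 270 minutes.

270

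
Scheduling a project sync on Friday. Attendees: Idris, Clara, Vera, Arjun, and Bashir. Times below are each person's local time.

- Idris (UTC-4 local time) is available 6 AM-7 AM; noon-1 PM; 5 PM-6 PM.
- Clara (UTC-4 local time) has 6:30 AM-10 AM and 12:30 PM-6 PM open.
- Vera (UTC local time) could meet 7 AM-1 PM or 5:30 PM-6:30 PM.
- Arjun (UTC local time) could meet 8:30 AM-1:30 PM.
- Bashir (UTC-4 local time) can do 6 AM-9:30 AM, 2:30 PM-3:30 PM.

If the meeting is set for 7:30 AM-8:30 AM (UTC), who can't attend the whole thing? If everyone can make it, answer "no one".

Arjun, Bashir, Clara, Idris

Idris in UTC: 10:00-11:00, 16:00-17:00, 21:00-22:00 (add 4h to convert from UTC-4).
Clara in UTC: 10:30-14:00, 16:30-22:00 (add 4h to convert from UTC-4).
Vera in UTC: 07:00-13:00, 17:30-18:30.
Arjun in UTC: 08:30-13:30.
Bashir in UTC: 10:00-13:30, 18:30-19:30 (add 4h to convert from UTC-4).
Idris: not fully free for 07:30-08:30. Clara: not fully free for 07:30-08:30. Vera: free for 07:30-08:30. Arjun: not fully free for 07:30-08:30. Bashir: not fully free for 07:30-08:30.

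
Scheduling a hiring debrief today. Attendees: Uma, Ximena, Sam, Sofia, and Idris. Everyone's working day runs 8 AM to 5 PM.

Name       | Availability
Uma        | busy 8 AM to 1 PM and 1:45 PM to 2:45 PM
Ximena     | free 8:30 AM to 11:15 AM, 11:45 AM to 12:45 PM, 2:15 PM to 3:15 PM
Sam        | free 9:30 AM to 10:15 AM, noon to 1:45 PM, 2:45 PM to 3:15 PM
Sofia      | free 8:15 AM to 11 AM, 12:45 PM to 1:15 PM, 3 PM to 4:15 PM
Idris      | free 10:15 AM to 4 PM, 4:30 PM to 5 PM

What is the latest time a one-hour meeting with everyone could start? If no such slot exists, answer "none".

Uma free: 13:00-13:45, 14:45-17:00 (invert busy blocks within the working day).
Ximena free: 08:30-11:15, 11:45-12:45, 14:15-15:15.
Sam free: 09:30-10:15, 12:00-13:45, 14:45-15:15.
Sofia free: 08:15-11:00, 12:45-13:15, 15:00-16:15.
Idris free: 10:15-16:00, 16:30-17:00.
Uma ∩ Ximena: 14:45-15:15.
Uma ∩ Ximena ∩ Sam: 14:45-15:15.
Uma ∩ Ximena ∩ Sam ∩ Sofia: 15:00-15:15.
Uma ∩ Ximena ∩ Sam ∩ Sofia ∩ Idris: 15:00-15:15.
So the common availability across everyone is 15:00-15:15.
No common window is at least 60 minutes long.

none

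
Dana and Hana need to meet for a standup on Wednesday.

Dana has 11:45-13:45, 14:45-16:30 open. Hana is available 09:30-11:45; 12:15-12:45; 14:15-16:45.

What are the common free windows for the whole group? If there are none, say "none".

Dana ∩ Hana: 12:15-12:45, 14:45-16:30.
Those are the intersection windows.

12:15-12:45, 14:45-16:30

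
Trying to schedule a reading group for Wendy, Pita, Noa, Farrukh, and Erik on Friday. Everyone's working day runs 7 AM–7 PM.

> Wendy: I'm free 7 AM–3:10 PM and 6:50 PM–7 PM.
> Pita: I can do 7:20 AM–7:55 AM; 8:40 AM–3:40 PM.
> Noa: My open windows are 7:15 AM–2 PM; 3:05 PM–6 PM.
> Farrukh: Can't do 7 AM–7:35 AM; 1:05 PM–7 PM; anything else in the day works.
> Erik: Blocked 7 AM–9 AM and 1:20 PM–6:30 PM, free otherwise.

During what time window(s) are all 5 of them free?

Wendy free: 07:00-15:10, 18:50-19:00.
Pita free: 07:20-07:55, 08:40-15:40.
Noa free: 07:15-14:00, 15:05-18:00.
Farrukh free: 07:35-13:05 (invert busy blocks within the working day).
Erik free: 09:00-13:20, 18:30-19:00 (invert busy blocks within the working day).
Wendy ∩ Pita: 07:20-07:55, 08:40-15:10.
Wendy ∩ Pita ∩ Noa: 07:20-07:55, 08:40-14:00, 15:05-15:10.
Wendy ∩ Pita ∩ Noa ∩ Farrukh: 07:35-07:55, 08:40-13:05.
Wendy ∩ Pita ∩ Noa ∩ Farrukh ∩ Erik: 09:00-13:05.

09:00-13:05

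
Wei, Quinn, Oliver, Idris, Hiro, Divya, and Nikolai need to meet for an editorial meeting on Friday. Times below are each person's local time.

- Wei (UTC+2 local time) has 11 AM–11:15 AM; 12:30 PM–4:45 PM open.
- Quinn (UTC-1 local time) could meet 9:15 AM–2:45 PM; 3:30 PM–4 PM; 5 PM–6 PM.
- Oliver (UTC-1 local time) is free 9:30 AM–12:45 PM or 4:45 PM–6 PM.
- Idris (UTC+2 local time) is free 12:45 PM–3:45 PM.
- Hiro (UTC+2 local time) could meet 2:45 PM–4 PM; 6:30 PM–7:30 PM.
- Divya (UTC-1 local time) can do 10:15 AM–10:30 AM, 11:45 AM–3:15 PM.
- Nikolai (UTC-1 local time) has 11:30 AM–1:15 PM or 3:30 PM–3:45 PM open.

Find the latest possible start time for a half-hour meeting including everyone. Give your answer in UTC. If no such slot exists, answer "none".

Wei in UTC: 09:00-09:15, 10:30-14:45 (subtract 2h to convert from UTC+2).
Quinn in UTC: 10:15-15:45, 16:30-17:00, 18:00-19:00 (add 1h to convert from UTC-1).
Oliver in UTC: 10:30-13:45, 17:45-19:00 (add 1h to convert from UTC-1).
Idris in UTC: 10:45-13:45 (subtract 2h to convert from UTC+2).
Hiro in UTC: 12:45-14:00, 16:30-17:30 (subtract 2h to convert from UTC+2).
Divya in UTC: 11:15-11:30, 12:45-16:15 (add 1h to convert from UTC-1).
Nikolai in UTC: 12:30-14:15, 16:30-16:45 (add 1h to convert from UTC-1).
Wei ∩ Quinn: 10:30-14:45.
Wei ∩ Quinn ∩ Oliver: 10:30-13:45.
Wei ∩ Quinn ∩ Oliver ∩ Idris: 10:45-13:45.
Wei ∩ Quinn ∩ Oliver ∩ Idris ∩ Hiro: 12:45-13:45.
Wei ∩ Quinn ∩ Oliver ∩ Idris ∩ Hiro ∩ Divya: 12:45-13:45.
Wei ∩ Quinn ∩ Oliver ∩ Idris ∩ Hiro ∩ Divya ∩ Nikolai: 12:45-13:45.
The last common window of at least 30 minutes is 12:45-13:45; a 30-minute meeting can start as late as 13:15 and still end by 13:45.

13:15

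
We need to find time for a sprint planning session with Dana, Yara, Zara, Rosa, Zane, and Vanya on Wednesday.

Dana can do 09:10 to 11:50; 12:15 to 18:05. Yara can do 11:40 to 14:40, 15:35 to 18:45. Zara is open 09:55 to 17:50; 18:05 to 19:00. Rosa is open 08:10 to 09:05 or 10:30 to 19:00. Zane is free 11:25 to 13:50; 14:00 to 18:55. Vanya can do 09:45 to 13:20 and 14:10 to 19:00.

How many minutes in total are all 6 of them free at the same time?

240

Dana ∩ Yara: 11:40-11:50, 12:15-14:40, 15:35-18:05.
Dana ∩ Yara ∩ Zara: 11:40-11:50, 12:15-14:40, 15:35-17:50.
Dana ∩ Yara ∩ Zara ∩ Rosa: 11:40-11:50, 12:15-14:40, 15:35-17:50.
Dana ∩ Yara ∩ Zara ∩ Rosa ∩ Zane: 11:40-11:50, 12:15-13:50, 14:00-14:40, 15:35-17:50.
Dana ∩ Yara ∩ Zara ∩ Rosa ∩ Zane ∩ Vanya: 11:40-11:50, 12:15-13:20, 14:10-14:40, 15:35-17:50.
So the common availability across everyone is 11:40-11:50, 12:15-13:20, 14:10-14:40, 15:35-17:50.
Summing the common windows: 10 + 65 + 30 + 135 = 240 minutes.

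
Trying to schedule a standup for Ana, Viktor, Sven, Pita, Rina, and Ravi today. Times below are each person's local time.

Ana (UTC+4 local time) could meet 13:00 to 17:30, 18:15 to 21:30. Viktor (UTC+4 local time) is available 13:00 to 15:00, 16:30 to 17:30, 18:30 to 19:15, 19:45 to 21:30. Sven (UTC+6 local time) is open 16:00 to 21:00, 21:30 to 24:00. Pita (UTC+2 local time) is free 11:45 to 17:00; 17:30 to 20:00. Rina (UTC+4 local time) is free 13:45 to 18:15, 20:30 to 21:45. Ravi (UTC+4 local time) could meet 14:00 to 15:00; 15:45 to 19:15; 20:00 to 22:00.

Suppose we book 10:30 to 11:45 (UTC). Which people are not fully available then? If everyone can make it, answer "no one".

Ravi, Viktor

Ana in UTC: 09:00-13:30, 14:15-17:30 (subtract 4h to convert from UTC+4).
Viktor in UTC: 09:00-11:00, 12:30-13:30, 14:30-15:15, 15:45-17:30 (subtract 4h to convert from UTC+4).
Sven in UTC: 10:00-15:00, 15:30-18:00 (subtract 6h to convert from UTC+6).
Pita in UTC: 09:45-15:00, 15:30-18:00 (subtract 2h to convert from UTC+2).
Rina in UTC: 09:45-14:15, 16:30-17:45 (subtract 4h to convert from UTC+4).
Ravi in UTC: 10:00-11:00, 11:45-15:15, 16:00-18:00 (subtract 4h to convert from UTC+4).
Ana: free for 10:30-11:45. Viktor: not fully free for 10:30-11:45. Sven: free for 10:30-11:45. Pita: free for 10:30-11:45. Rina: free for 10:30-11:45. Ravi: not fully free for 10:30-11:45.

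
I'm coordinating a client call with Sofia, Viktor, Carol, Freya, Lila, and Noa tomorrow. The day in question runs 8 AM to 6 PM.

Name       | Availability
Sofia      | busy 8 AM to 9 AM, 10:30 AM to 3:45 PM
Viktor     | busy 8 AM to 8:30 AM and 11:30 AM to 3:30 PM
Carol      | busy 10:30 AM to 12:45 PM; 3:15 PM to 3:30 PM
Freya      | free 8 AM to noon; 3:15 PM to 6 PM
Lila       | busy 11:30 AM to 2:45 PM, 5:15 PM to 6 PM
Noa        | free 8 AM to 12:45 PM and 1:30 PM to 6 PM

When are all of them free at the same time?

09:00-10:30, 15:45-17:15

Sofia free: 09:00-10:30, 15:45-18:00 (invert busy blocks within the working day).
Viktor free: 08:30-11:30, 15:30-18:00 (invert busy blocks within the working day).
Carol free: 08:00-10:30, 12:45-15:15, 15:30-18:00 (invert busy blocks within the working day).
Freya free: 08:00-12:00, 15:15-18:00.
Lila free: 08:00-11:30, 14:45-17:15 (invert busy blocks within the working day).
Noa free: 08:00-12:45, 13:30-18:00.
Sofia ∩ Viktor: 09:00-10:30, 15:45-18:00.
Sofia ∩ Viktor ∩ Carol: 09:00-10:30, 15:45-18:00.
Sofia ∩ Viktor ∩ Carol ∩ Freya: 09:00-10:30, 15:45-18:00.
Sofia ∩ Viktor ∩ Carol ∩ Freya ∩ Lila: 09:00-10:30, 15:45-17:15.
Sofia ∩ Viktor ∩ Carol ∩ Freya ∩ Lila ∩ Noa: 09:00-10:30, 15:45-17:15.
So the common availability across everyone is 09:00-10:30, 15:45-17:15.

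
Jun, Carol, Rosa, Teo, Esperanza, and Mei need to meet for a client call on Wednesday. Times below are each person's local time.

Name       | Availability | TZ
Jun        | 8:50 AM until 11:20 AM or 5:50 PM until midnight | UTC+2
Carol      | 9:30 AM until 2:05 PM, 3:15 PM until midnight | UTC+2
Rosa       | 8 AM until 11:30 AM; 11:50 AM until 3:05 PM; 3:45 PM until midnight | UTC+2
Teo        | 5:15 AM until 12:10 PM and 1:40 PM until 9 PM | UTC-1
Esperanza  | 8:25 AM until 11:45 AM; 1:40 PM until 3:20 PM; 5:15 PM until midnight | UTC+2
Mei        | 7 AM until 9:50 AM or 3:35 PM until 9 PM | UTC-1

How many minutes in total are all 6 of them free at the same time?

405

Jun in UTC: 06:50-09:20, 15:50-22:00 (subtract 2h to convert from UTC+2).
Carol in UTC: 07:30-12:05, 13:15-22:00 (subtract 2h to convert from UTC+2).
Rosa in UTC: 06:00-09:30, 09:50-13:05, 13:45-22:00 (subtract 2h to convert from UTC+2).
Teo in UTC: 06:15-13:10, 14:40-22:00 (add 1h to convert from UTC-1).
Esperanza in UTC: 06:25-09:45, 11:40-13:20, 15:15-22:00 (subtract 2h to convert from UTC+2).
Mei in UTC: 08:00-10:50, 16:35-22:00 (add 1h to convert from UTC-1).
Jun ∩ Carol: 07:30-09:20, 15:50-22:00.
Jun ∩ Carol ∩ Rosa: 07:30-09:20, 15:50-22:00.
Jun ∩ Carol ∩ Rosa ∩ Teo: 07:30-09:20, 15:50-22:00.
Jun ∩ Carol ∩ Rosa ∩ Teo ∩ Esperanza: 07:30-09:20, 15:50-22:00.
Jun ∩ Carol ∩ Rosa ∩ Teo ∩ Esperanza ∩ Mei: 08:00-09:20, 16:35-22:00.
Those are the intersection windows.
Summing the common windows: 80 + 325 = 405 minutes.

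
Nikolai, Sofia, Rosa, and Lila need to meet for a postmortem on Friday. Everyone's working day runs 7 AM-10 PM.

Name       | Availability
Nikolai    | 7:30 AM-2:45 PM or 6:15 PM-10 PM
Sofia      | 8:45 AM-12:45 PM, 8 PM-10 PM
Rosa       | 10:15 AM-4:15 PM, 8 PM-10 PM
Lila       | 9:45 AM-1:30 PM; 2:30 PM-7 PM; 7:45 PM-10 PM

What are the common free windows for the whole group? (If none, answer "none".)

10:15-12:45, 20:00-22:00

Nikolai ∩ Sofia: 08:45-12:45, 20:00-22:00.
Nikolai ∩ Sofia ∩ Rosa: 10:15-12:45, 20:00-22:00.
Nikolai ∩ Sofia ∩ Rosa ∩ Lila: 10:15-12:45, 20:00-22:00.
Those are the intersection windows.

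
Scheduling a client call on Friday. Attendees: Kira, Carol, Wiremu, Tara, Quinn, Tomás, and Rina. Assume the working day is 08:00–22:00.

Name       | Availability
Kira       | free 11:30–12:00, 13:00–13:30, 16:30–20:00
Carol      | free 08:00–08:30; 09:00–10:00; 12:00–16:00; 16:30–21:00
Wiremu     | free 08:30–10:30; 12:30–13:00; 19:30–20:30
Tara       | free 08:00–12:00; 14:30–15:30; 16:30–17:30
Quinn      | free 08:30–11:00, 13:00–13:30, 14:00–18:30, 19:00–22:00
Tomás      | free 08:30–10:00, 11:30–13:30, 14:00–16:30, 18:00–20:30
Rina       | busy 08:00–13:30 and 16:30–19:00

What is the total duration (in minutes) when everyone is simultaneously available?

Kira free: 11:30-12:00, 13:00-13:30, 16:30-20:00.
Carol free: 08:00-08:30, 09:00-10:00, 12:00-16:00, 16:30-21:00.
Wiremu free: 08:30-10:30, 12:30-13:00, 19:30-20:30.
Tara free: 08:00-12:00, 14:30-15:30, 16:30-17:30.
Quinn free: 08:30-11:00, 13:00-13:30, 14:00-18:30, 19:00-22:00.
Tomás free: 08:30-10:00, 11:30-13:30, 14:00-16:30, 18:00-20:30.
Rina free: 13:30-16:30, 19:00-22:00 (invert busy blocks within the working day).
Kira ∩ Carol: 13:00-13:30, 16:30-20:00.
Kira ∩ Carol ∩ Wiremu: 19:30-20:00.
Kira ∩ Carol ∩ Wiremu ∩ Tara: ∅.
Kira ∩ Carol ∩ Wiremu ∩ Tara ∩ Quinn: ∅.
Kira ∩ Carol ∩ Wiremu ∩ Tara ∩ Quinn ∩ Tomás: ∅.
Kira ∩ Carol ∩ Wiremu ∩ Tara ∩ Quinn ∩ Tomás ∩ Rina: ∅.
There is no time when everyone is free.
There is no common window, so the total is 0 minutes.

0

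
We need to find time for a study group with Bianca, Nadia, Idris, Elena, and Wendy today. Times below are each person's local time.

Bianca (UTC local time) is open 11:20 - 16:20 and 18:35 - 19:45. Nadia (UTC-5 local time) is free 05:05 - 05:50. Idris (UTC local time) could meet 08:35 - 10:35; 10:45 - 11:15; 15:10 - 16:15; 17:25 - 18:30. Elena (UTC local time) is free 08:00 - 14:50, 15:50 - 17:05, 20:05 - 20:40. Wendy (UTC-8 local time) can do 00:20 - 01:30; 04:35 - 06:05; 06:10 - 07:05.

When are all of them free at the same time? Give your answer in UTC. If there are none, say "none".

Bianca in UTC: 11:20-16:20, 18:35-19:45.
Nadia in UTC: 10:05-10:50 (add 5h to convert from UTC-5).
Idris in UTC: 08:35-10:35, 10:45-11:15, 15:10-16:15, 17:25-18:30.
Elena in UTC: 08:00-14:50, 15:50-17:05, 20:05-20:40.
Wendy in UTC: 08:20-09:30, 12:35-14:05, 14:10-15:05 (add 8h to convert from UTC-8).
Bianca ∩ Nadia: ∅.
Bianca ∩ Nadia ∩ Idris: ∅.
Bianca ∩ Nadia ∩ Idris ∩ Elena: ∅.
Bianca ∩ Nadia ∩ Idris ∩ Elena ∩ Wendy: ∅.
There is no time when everyone is free.

none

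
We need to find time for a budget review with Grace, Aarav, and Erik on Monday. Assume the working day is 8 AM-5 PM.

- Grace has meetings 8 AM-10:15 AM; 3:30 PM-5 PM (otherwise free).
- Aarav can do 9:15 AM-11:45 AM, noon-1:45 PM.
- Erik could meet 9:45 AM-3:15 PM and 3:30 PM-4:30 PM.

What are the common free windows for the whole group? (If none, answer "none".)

10:15-11:45, 12:00-13:45

Grace free: 10:15-15:30 (invert busy blocks within the working day).
Aarav free: 09:15-11:45, 12:00-13:45.
Erik free: 09:45-15:15, 15:30-16:30.
Grace ∩ Aarav: 10:15-11:45, 12:00-13:45.
Grace ∩ Aarav ∩ Erik: 10:15-11:45, 12:00-13:45.
So the common availability across everyone is 10:15-11:45, 12:00-13:45.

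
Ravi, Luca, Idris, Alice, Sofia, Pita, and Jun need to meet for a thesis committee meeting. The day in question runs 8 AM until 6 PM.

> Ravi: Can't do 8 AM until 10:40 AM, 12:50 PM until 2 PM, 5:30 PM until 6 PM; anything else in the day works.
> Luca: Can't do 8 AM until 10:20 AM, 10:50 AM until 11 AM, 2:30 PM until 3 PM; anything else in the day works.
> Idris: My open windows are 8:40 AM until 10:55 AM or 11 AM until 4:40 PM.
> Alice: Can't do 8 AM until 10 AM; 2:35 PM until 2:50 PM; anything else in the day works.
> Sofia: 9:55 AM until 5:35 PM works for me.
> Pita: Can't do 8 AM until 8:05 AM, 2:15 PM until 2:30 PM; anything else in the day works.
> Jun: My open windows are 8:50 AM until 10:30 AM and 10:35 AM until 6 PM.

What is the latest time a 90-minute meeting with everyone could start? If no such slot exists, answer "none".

15:10

Ravi free: 10:40-12:50, 14:00-17:30 (invert busy blocks within the working day).
Luca free: 10:20-10:50, 11:00-14:30, 15:00-18:00 (invert busy blocks within the working day).
Idris free: 08:40-10:55, 11:00-16:40.
Alice free: 10:00-14:35, 14:50-18:00 (invert busy blocks within the working day).
Sofia free: 09:55-17:35.
Pita free: 08:05-14:15, 14:30-18:00 (invert busy blocks within the working day).
Jun free: 08:50-10:30, 10:35-18:00.
Ravi ∩ Luca: 10:40-10:50, 11:00-12:50, 14:00-14:30, 15:00-17:30.
Ravi ∩ Luca ∩ Idris: 10:40-10:50, 11:00-12:50, 14:00-14:30, 15:00-16:40.
Ravi ∩ Luca ∩ Idris ∩ Alice: 10:40-10:50, 11:00-12:50, 14:00-14:30, 15:00-16:40.
Ravi ∩ Luca ∩ Idris ∩ Alice ∩ Sofia: 10:40-10:50, 11:00-12:50, 14:00-14:30, 15:00-16:40.
Ravi ∩ Luca ∩ Idris ∩ Alice ∩ Sofia ∩ Pita: 10:40-10:50, 11:00-12:50, 14:00-14:15, 15:00-16:40.
Ravi ∩ Luca ∩ Idris ∩ Alice ∩ Sofia ∩ Pita ∩ Jun: 10:40-10:50, 11:00-12:50, 14:00-14:15, 15:00-16:40.
The last common window of at least 90 minutes is 15:00-16:40; a 90-minute meeting can start as late as 15:10 and still end by 16:40.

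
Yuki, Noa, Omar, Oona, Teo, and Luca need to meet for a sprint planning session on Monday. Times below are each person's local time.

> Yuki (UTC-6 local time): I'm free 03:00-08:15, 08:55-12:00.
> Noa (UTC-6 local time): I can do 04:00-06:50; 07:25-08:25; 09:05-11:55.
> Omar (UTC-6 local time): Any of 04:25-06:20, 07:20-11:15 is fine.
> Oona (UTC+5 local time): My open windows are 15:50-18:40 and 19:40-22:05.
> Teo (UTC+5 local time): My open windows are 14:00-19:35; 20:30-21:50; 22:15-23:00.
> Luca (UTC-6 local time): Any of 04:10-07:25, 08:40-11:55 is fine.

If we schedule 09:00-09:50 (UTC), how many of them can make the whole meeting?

Yuki in UTC: 09:00-14:15, 14:55-18:00 (add 6h to convert from UTC-6).
Noa in UTC: 10:00-12:50, 13:25-14:25, 15:05-17:55 (add 6h to convert from UTC-6).
Omar in UTC: 10:25-12:20, 13:20-17:15 (add 6h to convert from UTC-6).
Oona in UTC: 10:50-13:40, 14:40-17:05 (subtract 5h to convert from UTC+5).
Teo in UTC: 09:00-14:35, 15:30-16:50, 17:15-18:00 (subtract 5h to convert from UTC+5).
Luca in UTC: 10:10-13:25, 14:40-17:55 (add 6h to convert from UTC-6).
Yuki and Teo can make the full 09:00-09:50 slot — that's 2.

2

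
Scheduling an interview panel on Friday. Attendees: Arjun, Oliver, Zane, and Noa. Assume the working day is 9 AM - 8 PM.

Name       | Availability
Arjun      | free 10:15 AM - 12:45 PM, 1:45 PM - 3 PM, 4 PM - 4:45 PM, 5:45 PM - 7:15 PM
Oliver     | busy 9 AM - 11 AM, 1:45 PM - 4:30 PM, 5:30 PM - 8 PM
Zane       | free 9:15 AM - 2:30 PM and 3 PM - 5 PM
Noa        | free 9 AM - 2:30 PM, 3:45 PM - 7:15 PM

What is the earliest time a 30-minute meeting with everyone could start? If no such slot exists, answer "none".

11:00

Arjun free: 10:15-12:45, 13:45-15:00, 16:00-16:45, 17:45-19:15.
Oliver free: 11:00-13:45, 16:30-17:30 (invert busy blocks within the working day).
Zane free: 09:15-14:30, 15:00-17:00.
Noa free: 09:00-14:30, 15:45-19:15.
Arjun ∩ Oliver: 11:00-12:45, 16:30-16:45.
Arjun ∩ Oliver ∩ Zane: 11:00-12:45, 16:30-16:45.
Arjun ∩ Oliver ∩ Zane ∩ Noa: 11:00-12:45, 16:30-16:45.
The first common window of at least 30 minutes is 11:00-12:45, so the earliest start is 11:00.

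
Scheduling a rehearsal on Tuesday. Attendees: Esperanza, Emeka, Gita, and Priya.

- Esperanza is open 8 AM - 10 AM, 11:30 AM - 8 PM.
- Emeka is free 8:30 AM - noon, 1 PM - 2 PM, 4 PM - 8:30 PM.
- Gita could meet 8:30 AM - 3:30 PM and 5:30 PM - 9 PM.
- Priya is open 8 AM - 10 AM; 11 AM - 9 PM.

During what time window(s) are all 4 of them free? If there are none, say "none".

08:30-10:00, 11:30-12:00, 13:00-14:00, 17:30-20:00

Esperanza ∩ Emeka: 08:30-10:00, 11:30-12:00, 13:00-14:00, 16:00-20:00.
Esperanza ∩ Emeka ∩ Gita: 08:30-10:00, 11:30-12:00, 13:00-14:00, 17:30-20:00.
Esperanza ∩ Emeka ∩ Gita ∩ Priya: 08:30-10:00, 11:30-12:00, 13:00-14:00, 17:30-20:00.
So the common availability across everyone is 08:30-10:00, 11:30-12:00, 13:00-14:00, 17:30-20:00.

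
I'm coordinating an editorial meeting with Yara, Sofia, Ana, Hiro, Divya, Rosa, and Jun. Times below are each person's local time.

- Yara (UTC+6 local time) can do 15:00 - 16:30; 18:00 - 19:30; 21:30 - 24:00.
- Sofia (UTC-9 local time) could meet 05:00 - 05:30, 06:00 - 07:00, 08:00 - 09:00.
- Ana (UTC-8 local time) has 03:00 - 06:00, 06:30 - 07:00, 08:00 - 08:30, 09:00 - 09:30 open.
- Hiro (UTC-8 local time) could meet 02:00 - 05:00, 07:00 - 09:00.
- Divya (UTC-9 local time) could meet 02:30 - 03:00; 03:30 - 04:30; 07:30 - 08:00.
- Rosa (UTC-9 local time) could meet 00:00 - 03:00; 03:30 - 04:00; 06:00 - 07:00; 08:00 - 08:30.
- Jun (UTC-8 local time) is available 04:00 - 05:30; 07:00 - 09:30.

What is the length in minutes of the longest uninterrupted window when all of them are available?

0

Yara in UTC: 09:00-10:30, 12:00-13:30, 15:30-18:00 (subtract 6h to convert from UTC+6).
Sofia in UTC: 14:00-14:30, 15:00-16:00, 17:00-18:00 (add 9h to convert from UTC-9).
Ana in UTC: 11:00-14:00, 14:30-15:00, 16:00-16:30, 17:00-17:30 (add 8h to convert from UTC-8).
Hiro in UTC: 10:00-13:00, 15:00-17:00 (add 8h to convert from UTC-8).
Divya in UTC: 11:30-12:00, 12:30-13:30, 16:30-17:00 (add 9h to convert from UTC-9).
Rosa in UTC: 09:00-12:00, 12:30-13:00, 15:00-16:00, 17:00-17:30 (add 9h to convert from UTC-9).
Jun in UTC: 12:00-13:30, 15:00-17:30 (add 8h to convert from UTC-8).
Yara ∩ Sofia: 15:30-16:00, 17:00-18:00.
Yara ∩ Sofia ∩ Ana: 17:00-17:30.
Yara ∩ Sofia ∩ Ana ∩ Hiro: ∅.
Yara ∩ Sofia ∩ Ana ∩ Hiro ∩ Divya: ∅.
Yara ∩ Sofia ∩ Ana ∩ Hiro ∩ Divya ∩ Rosa: ∅.
Yara ∩ Sofia ∩ Ana ∩ Hiro ∩ Divya ∩ Rosa ∩ Jun: ∅.
There is no time when everyone is free.
No common window exists, so the longest block is 0 minutes.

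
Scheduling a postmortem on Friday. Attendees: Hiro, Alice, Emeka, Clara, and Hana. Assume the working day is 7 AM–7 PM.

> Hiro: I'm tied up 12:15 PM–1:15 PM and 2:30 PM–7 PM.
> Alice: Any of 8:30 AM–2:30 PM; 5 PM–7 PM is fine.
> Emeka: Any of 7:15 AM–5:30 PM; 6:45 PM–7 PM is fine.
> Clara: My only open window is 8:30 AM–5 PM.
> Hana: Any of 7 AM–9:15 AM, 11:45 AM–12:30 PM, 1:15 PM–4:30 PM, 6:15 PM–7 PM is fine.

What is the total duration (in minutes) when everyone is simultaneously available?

150

Hiro free: 07:00-12:15, 13:15-14:30 (invert busy blocks within the working day).
Alice free: 08:30-14:30, 17:00-19:00.
Emeka free: 07:15-17:30, 18:45-19:00.
Clara free: 08:30-17:00.
Hana free: 07:00-09:15, 11:45-12:30, 13:15-16:30, 18:15-19:00.
Hiro ∩ Alice: 08:30-12:15, 13:15-14:30.
Hiro ∩ Alice ∩ Emeka: 08:30-12:15, 13:15-14:30.
Hiro ∩ Alice ∩ Emeka ∩ Clara: 08:30-12:15, 13:15-14:30.
Hiro ∩ Alice ∩ Emeka ∩ Clara ∩ Hana: 08:30-09:15, 11:45-12:15, 13:15-14:30.
Summing the common windows: 45 + 30 + 75 = 150 minutes.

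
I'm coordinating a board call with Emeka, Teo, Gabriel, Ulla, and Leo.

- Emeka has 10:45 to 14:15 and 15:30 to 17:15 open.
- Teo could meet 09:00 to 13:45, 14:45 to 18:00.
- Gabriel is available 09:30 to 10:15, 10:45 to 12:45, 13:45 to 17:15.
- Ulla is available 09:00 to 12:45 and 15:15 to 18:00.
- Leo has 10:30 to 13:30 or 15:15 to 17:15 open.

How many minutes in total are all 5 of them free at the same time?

Emeka ∩ Teo: 10:45-13:45, 15:30-17:15.
Emeka ∩ Teo ∩ Gabriel: 10:45-12:45, 15:30-17:15.
Emeka ∩ Teo ∩ Gabriel ∩ Ulla: 10:45-12:45, 15:30-17:15.
Emeka ∩ Teo ∩ Gabriel ∩ Ulla ∩ Leo: 10:45-12:45, 15:30-17:15.
Those are the intersection windows.
Summing the common windows: 120 + 105 = 225 minutes.

225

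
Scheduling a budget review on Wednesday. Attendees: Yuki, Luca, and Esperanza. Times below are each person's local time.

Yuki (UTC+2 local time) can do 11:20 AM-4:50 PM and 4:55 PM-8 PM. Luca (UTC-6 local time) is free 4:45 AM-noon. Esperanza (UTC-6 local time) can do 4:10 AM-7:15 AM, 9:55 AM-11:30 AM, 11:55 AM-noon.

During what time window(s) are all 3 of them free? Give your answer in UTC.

Yuki in UTC: 09:20-14:50, 14:55-18:00 (subtract 2h to convert from UTC+2).
Luca in UTC: 10:45-18:00 (add 6h to convert from UTC-6).
Esperanza in UTC: 10:10-13:15, 15:55-17:30, 17:55-18:00 (add 6h to convert from UTC-6).
Yuki ∩ Luca: 10:45-14:50, 14:55-18:00.
Yuki ∩ Luca ∩ Esperanza: 10:45-13:15, 15:55-17:30, 17:55-18:00.

10:45-13:15, 15:55-17:30, 17:55-18:00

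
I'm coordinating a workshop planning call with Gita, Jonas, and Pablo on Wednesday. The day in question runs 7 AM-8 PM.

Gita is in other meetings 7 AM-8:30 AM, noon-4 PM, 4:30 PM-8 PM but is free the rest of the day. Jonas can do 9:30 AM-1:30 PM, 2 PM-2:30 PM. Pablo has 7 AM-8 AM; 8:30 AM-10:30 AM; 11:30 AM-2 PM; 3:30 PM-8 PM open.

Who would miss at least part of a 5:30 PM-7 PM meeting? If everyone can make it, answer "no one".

Gita, Jonas

Gita free: 08:30-12:00, 16:00-16:30 (invert busy blocks within the working day).
Jonas free: 09:30-13:30, 14:00-14:30.
Pablo free: 07:00-08:00, 08:30-10:30, 11:30-14:00, 15:30-20:00.
Gita: not fully free for 17:30-19:00. Jonas: not fully free for 17:30-19:00. Pablo: free for 17:30-19:00.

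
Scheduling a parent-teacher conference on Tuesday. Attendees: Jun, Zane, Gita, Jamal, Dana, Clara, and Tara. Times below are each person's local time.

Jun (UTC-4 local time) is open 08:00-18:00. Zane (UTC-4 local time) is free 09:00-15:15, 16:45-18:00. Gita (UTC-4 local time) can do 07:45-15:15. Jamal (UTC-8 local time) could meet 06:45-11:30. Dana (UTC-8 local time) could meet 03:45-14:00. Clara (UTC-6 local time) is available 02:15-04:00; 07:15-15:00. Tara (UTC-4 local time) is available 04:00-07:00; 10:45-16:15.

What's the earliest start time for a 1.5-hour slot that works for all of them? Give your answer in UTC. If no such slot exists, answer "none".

Jun in UTC: 12:00-22:00 (add 4h to convert from UTC-4).
Zane in UTC: 13:00-19:15, 20:45-22:00 (add 4h to convert from UTC-4).
Gita in UTC: 11:45-19:15 (add 4h to convert from UTC-4).
Jamal in UTC: 14:45-19:30 (add 8h to convert from UTC-8).
Dana in UTC: 11:45-22:00 (add 8h to convert from UTC-8).
Clara in UTC: 08:15-10:00, 13:15-21:00 (add 6h to convert from UTC-6).
Tara in UTC: 08:00-11:00, 14:45-20:15 (add 4h to convert from UTC-4).
Jun ∩ Zane: 13:00-19:15, 20:45-22:00.
Jun ∩ Zane ∩ Gita: 13:00-19:15.
Jun ∩ Zane ∩ Gita ∩ Jamal: 14:45-19:15.
Jun ∩ Zane ∩ Gita ∩ Jamal ∩ Dana: 14:45-19:15.
Jun ∩ Zane ∩ Gita ∩ Jamal ∩ Dana ∩ Clara: 14:45-19:15.
Jun ∩ Zane ∩ Gita ∩ Jamal ∩ Dana ∩ Clara ∩ Tara: 14:45-19:15.
The first common window of at least 90 minutes is 14:45-19:15, so the earliest start is 14:45.

14:45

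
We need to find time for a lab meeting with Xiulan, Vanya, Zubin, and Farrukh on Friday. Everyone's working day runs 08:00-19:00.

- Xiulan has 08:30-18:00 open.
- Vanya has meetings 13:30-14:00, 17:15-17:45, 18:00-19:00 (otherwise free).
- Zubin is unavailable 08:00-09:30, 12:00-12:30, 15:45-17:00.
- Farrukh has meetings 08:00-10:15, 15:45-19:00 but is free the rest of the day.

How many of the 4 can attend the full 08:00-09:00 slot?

Xiulan free: 08:30-18:00.
Vanya free: 08:00-13:30, 14:00-17:15, 17:45-18:00 (invert busy blocks within the working day).
Zubin free: 09:30-12:00, 12:30-15:45, 17:00-19:00 (invert busy blocks within the working day).
Farrukh free: 10:15-15:45 (invert busy blocks within the working day).
Vanya can make the full 08:00-09:00 slot — that's 1.

1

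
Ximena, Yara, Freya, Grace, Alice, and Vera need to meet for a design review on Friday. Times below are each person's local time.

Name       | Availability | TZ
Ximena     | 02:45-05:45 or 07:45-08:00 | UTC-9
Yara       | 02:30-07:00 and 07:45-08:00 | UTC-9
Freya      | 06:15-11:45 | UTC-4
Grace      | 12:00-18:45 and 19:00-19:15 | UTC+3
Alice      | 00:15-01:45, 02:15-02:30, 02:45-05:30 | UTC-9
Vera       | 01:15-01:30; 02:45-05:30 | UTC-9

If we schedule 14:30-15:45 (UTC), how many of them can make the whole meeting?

Ximena in UTC: 11:45-14:45, 16:45-17:00 (add 9h to convert from UTC-9).
Yara in UTC: 11:30-16:00, 16:45-17:00 (add 9h to convert from UTC-9).
Freya in UTC: 10:15-15:45 (add 4h to convert from UTC-4).
Grace in UTC: 09:00-15:45, 16:00-16:15 (subtract 3h to convert from UTC+3).
Alice in UTC: 09:15-10:45, 11:15-11:30, 11:45-14:30 (add 9h to convert from UTC-9).
Vera in UTC: 10:15-10:30, 11:45-14:30 (add 9h to convert from UTC-9).
Yara, Freya, and Grace can make the full 14:30-15:45 slot — that's 3.

3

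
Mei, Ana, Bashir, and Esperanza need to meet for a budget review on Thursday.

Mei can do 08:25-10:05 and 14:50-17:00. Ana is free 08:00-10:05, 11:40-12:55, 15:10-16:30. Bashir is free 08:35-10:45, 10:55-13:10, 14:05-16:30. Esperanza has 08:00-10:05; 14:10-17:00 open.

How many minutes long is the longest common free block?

90

Mei ∩ Ana: 08:25-10:05, 15:10-16:30.
Mei ∩ Ana ∩ Bashir: 08:35-10:05, 15:10-16:30.
Mei ∩ Ana ∩ Bashir ∩ Esperanza: 08:35-10:05, 15:10-16:30.
So the common availability across everyone is 08:35-10:05, 15:10-16:30.
The longest is 08:35-10:05 at 90 minutes.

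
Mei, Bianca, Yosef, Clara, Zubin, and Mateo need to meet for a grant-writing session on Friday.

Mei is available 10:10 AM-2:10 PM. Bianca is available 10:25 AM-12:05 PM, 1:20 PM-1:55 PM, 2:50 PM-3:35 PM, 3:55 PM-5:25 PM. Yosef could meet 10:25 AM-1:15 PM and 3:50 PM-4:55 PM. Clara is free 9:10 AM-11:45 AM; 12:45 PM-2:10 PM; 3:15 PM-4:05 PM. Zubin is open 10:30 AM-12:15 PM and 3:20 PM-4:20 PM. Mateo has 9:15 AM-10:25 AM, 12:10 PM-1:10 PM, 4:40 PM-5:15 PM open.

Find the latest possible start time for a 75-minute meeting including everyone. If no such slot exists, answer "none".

none

Mei ∩ Bianca: 10:25-12:05, 13:20-13:55.
Mei ∩ Bianca ∩ Yosef: 10:25-12:05.
Mei ∩ Bianca ∩ Yosef ∩ Clara: 10:25-11:45.
Mei ∩ Bianca ∩ Yosef ∩ Clara ∩ Zubin: 10:30-11:45.
Mei ∩ Bianca ∩ Yosef ∩ Clara ∩ Zubin ∩ Mateo: ∅.
There is no time when everyone is free.
No common window is at least 75 minutes long.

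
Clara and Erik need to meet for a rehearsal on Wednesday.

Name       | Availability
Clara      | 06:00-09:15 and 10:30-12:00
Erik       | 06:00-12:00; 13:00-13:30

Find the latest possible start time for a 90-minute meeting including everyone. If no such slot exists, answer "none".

Clara ∩ Erik: 06:00-09:15, 10:30-12:00.
So the common availability across everyone is 06:00-09:15, 10:30-12:00.
The last common window of at least 90 minutes is 10:30-12:00; a 90-minute meeting can start as late as 10:30 and still end by 12:00.

10:30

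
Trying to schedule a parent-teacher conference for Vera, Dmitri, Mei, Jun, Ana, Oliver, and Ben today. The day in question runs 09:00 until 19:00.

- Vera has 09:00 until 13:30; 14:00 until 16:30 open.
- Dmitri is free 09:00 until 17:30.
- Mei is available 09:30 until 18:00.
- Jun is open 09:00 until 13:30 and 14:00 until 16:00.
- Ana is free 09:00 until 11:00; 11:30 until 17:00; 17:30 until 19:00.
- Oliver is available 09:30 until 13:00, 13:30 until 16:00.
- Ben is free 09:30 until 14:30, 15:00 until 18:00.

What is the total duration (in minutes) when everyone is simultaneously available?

Vera ∩ Dmitri: 09:00-13:30, 14:00-16:30.
Vera ∩ Dmitri ∩ Mei: 09:30-13:30, 14:00-16:30.
Vera ∩ Dmitri ∩ Mei ∩ Jun: 09:30-13:30, 14:00-16:00.
Vera ∩ Dmitri ∩ Mei ∩ Jun ∩ Ana: 09:30-11:00, 11:30-13:30, 14:00-16:00.
Vera ∩ Dmitri ∩ Mei ∩ Jun ∩ Ana ∩ Oliver: 09:30-11:00, 11:30-13:00, 14:00-16:00.
Vera ∩ Dmitri ∩ Mei ∩ Jun ∩ Ana ∩ Oliver ∩ Ben: 09:30-11:00, 11:30-13:00, 14:00-14:30, 15:00-16:00.
Summing the common windows: 90 + 90 + 30 + 60 = 270 minutes.

270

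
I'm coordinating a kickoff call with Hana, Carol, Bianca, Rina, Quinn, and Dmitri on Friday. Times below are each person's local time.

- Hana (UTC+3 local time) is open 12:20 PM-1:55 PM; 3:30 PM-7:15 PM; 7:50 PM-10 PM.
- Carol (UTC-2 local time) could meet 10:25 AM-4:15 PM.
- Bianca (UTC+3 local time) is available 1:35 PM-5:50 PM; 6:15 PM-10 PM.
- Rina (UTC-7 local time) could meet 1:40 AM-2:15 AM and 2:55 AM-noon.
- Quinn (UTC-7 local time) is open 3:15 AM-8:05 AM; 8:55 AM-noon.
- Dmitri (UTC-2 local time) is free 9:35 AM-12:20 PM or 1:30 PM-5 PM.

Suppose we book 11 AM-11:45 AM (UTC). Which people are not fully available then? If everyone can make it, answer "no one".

Hana in UTC: 09:20-10:55, 12:30-16:15, 16:50-19:00 (subtract 3h to convert from UTC+3).
Carol in UTC: 12:25-18:15 (add 2h to convert from UTC-2).
Bianca in UTC: 10:35-14:50, 15:15-19:00 (subtract 3h to convert from UTC+3).
Rina in UTC: 08:40-09:15, 09:55-19:00 (add 7h to convert from UTC-7).
Quinn in UTC: 10:15-15:05, 15:55-19:00 (add 7h to convert from UTC-7).
Dmitri in UTC: 11:35-14:20, 15:30-19:00 (add 2h to convert from UTC-2).
Hana: not fully free for 11:00-11:45. Carol: not fully free for 11:00-11:45. Bianca: free for 11:00-11:45. Rina: free for 11:00-11:45. Quinn: free for 11:00-11:45. Dmitri: not fully free for 11:00-11:45.

Carol, Dmitri, Hana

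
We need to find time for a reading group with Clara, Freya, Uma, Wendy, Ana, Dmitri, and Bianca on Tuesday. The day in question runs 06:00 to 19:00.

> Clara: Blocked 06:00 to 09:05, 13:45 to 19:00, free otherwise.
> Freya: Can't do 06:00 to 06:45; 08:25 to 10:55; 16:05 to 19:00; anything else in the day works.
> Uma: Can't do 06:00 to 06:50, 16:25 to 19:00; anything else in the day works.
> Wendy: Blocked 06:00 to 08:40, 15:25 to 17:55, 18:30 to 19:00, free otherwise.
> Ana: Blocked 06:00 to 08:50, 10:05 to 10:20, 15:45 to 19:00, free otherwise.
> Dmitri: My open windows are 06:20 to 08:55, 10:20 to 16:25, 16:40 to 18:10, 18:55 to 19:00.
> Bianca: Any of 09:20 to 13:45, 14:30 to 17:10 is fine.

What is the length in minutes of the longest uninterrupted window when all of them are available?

170

Clara free: 09:05-13:45 (invert busy blocks within the working day).
Freya free: 06:45-08:25, 10:55-16:05 (invert busy blocks within the working day).
Uma free: 06:50-16:25 (invert busy blocks within the working day).
Wendy free: 08:40-15:25, 17:55-18:30 (invert busy blocks within the working day).
Ana free: 08:50-10:05, 10:20-15:45 (invert busy blocks within the working day).
Dmitri free: 06:20-08:55, 10:20-16:25, 16:40-18:10, 18:55-19:00.
Bianca free: 09:20-13:45, 14:30-17:10.
Clara ∩ Freya: 10:55-13:45.
Clara ∩ Freya ∩ Uma: 10:55-13:45.
Clara ∩ Freya ∩ Uma ∩ Wendy: 10:55-13:45.
Clara ∩ Freya ∩ Uma ∩ Wendy ∩ Ana: 10:55-13:45.
Clara ∩ Freya ∩ Uma ∩ Wendy ∩ Ana ∩ Dmitri: 10:55-13:45.
Clara ∩ Freya ∩ Uma ∩ Wendy ∩ Ana ∩ Dmitri ∩ Bianca: 10:55-13:45.
Those are the intersection windows.
The longest is 10:55-13:45 at 170 minutes.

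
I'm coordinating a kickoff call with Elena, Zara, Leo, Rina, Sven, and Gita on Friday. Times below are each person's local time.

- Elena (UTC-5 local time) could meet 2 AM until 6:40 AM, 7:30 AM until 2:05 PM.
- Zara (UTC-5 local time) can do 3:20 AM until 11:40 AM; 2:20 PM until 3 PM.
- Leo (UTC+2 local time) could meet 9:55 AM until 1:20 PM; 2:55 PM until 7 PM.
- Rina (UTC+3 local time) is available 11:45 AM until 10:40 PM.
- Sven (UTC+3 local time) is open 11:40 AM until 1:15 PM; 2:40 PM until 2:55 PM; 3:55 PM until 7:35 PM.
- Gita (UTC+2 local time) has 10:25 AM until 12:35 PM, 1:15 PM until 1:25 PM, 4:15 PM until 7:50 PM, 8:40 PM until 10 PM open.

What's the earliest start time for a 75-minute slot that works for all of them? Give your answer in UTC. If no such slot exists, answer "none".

Elena in UTC: 07:00-11:40, 12:30-19:05 (add 5h to convert from UTC-5).
Zara in UTC: 08:20-16:40, 19:20-20:00 (add 5h to convert from UTC-5).
Leo in UTC: 07:55-11:20, 12:55-17:00 (subtract 2h to convert from UTC+2).
Rina in UTC: 08:45-19:40 (subtract 3h to convert from UTC+3).
Sven in UTC: 08:40-10:15, 11:40-11:55, 12:55-16:35 (subtract 3h to convert from UTC+3).
Gita in UTC: 08:25-10:35, 11:15-11:25, 14:15-17:50, 18:40-20:00 (subtract 2h to convert from UTC+2).
Elena ∩ Zara: 08:20-11:40, 12:30-16:40.
Elena ∩ Zara ∩ Leo: 08:20-11:20, 12:55-16:40.
Elena ∩ Zara ∩ Leo ∩ Rina: 08:45-11:20, 12:55-16:40.
Elena ∩ Zara ∩ Leo ∩ Rina ∩ Sven: 08:45-10:15, 12:55-16:35.
Elena ∩ Zara ∩ Leo ∩ Rina ∩ Sven ∩ Gita: 08:45-10:15, 14:15-16:35.
The first common window of at least 75 minutes is 08:45-10:15, so the earliest start is 08:45.

08:45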